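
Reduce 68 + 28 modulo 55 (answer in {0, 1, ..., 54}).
41

Reduce the summands first: 68 ≡ 13 (mod 55), so 68 + 28 ≡ 13 + 28 (mod 55). 13 + 28 = 41; 41 = 0·55 + 41, so (68 + 28) mod 55 = 41.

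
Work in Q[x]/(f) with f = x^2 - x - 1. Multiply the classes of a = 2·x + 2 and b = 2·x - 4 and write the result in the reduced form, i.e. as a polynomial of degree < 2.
a · b ≡ -4 (mod f(x))

First multiply in Q[x] without reducing: a · b = 4·x^2 - 4·x - 8. Now divide by f(x) = x^2 - x - 1, eliminating the leading term at each step:
  leading term 4·x^2: subtract (4)·f(x) = 4·x^2 - 4·x - 4, leaving -4
The degree is now < 2, so this is the remainder. Hence a · b ≡ -4 in Q[x]/(f).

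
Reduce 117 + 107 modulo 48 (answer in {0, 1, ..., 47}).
32

Reduce the summands first: 117 ≡ 21, 107 ≡ 11 (mod 48), so 117 + 107 ≡ 21 + 11 (mod 48). 21 + 11 = 32; 32 = 0·48 + 32, so (117 + 107) mod 48 = 32.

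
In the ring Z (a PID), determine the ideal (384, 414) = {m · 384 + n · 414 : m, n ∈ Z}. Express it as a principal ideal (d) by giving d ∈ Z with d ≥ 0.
In the PID Z, (a, b) is generated by gcd(a, b). Compute gcd(414, 384) with the extended Euclidean algorithm, tracking rows (r, s, t) with s·414 + t·384 = r:
  row A: (414, 1, 0)   [1·414 + 0·384 = 414]
  row B: (384, 0, 1)   [0·414 + 1·384 = 384]
  414 = 1·384 + 30   → row C = row A − 1·row B = (30, 1, −1)   [check: 1·414 − 1·384 = 30]
  384 = 12·30 + 24   → row D = row B − 12·row C = (24, −12, 13)   [check: −12·414 + 13·384 = 24]
  30 = 1·24 + 6   → row E = row C − 1·row D = (6, 13, −14)   [check: 13·414 − 14·384 = 6]
  24 = 4·6 + 0   → remainder 0, stop. gcd = 6 (last nonzero row E).
So gcd(384, 414) = 6, with Bézout identity 13·414 − 14·384 = 6. Containment (⊇): the Bézout identity exhibits 6 as an element of (384, 414), giving (6) ⊆ (384, 414). Containment (⊆): since 6 | 384 and 6 | 414 (384 = 6·64, 414 = 6·69), every Z-linear combination of 384 and 414 is divisible by 6, so (384, 414) ⊆ (6). Therefore (384, 414) = (6), d = 6.

Final answer: (384, 414) = (6); d = 6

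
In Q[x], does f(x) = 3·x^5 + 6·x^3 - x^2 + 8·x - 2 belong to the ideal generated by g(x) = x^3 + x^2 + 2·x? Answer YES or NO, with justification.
NO

In Q[x] the ideal (g) consists of all multiples of g, so f ∈ (g) iff g | f, i.e. iff the remainder of f on division by g is 0. Divide f by g (g is monic, so eliminate the leading term of the running remainder at each step):
  leading term 3·x^5: subtract (3·x^2)·g(x) = 3·x^5 + 3·x^4 + 6·x^3, leaving -3·x^4 - x^2 + 8·x - 2
  leading term -3·x^4: subtract (-3·x)·g(x) = -3·x^4 - 3·x^3 - 6·x^2, leaving 3·x^3 + 5·x^2 + 8·x - 2
  leading term 3·x^3: subtract (3)·g(x) = 3·x^3 + 3·x^2 + 6·x, leaving 2·x^2 + 2·x - 2
The remainder r(x) = 2·x^2 + 2·x - 2 ≠ 0 (and deg r < deg g), so g ∤ f, i.e. f ∉ (g).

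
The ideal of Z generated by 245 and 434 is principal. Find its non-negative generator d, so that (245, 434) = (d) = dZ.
In the PID Z, (a, b) is generated by gcd(a, b). Compute gcd(434, 245) with the extended Euclidean algorithm, tracking rows (r, s, t) with s·434 + t·245 = r:
  row A: (434, 1, 0)   [1·434 + 0·245 = 434]
  row B: (245, 0, 1)   [0·434 + 1·245 = 245]
  434 = 1·245 + 189   → row C = row A − 1·row B = (189, 1, −1)   [check: 1·434 − 1·245 = 189]
  245 = 1·189 + 56   → row D = row B − 1·row C = (56, −1, 2)   [check: −1·434 + 2·245 = 56]
  189 = 3·56 + 21   → row E = row C − 3·row D = (21, 4, −7)   [check: 4·434 − 7·245 = 21]
  56 = 2·21 + 14   → row F = row D − 2·row E = (14, −9, 16)   [check: −9·434 + 16·245 = 14]
  21 = 1·14 + 7   → row G = row E − 1·row F = (7, 13, −23)   [check: 13·434 − 23·245 = 7]
  14 = 2·7 + 0   → remainder 0, stop. gcd = 7 (last nonzero row G).
So gcd(245, 434) = 7, with Bézout identity 13·434 − 23·245 = 7. Containment (⊇): the Bézout identity exhibits 7 as an element of (245, 434), giving (7) ⊆ (245, 434). Containment (⊆): since 7 | 245 and 7 | 434 (245 = 7·35, 434 = 7·62), every Z-linear combination of 245 and 434 is divisible by 7, so (245, 434) ⊆ (7). Therefore (245, 434) = (7), d = 7.

Final answer: (245, 434) = (7); d = 7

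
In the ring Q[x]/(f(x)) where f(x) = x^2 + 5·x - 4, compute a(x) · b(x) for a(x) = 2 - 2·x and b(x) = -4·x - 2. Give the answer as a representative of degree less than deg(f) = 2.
First multiply in Q[x] without reducing: a · b = 8·x^2 - 4·x - 4. Now divide by f(x) = x^2 + 5·x - 4, eliminating the leading term at each step:
  leading term 8·x^2: subtract (8)·f(x) = 8·x^2 + 40·x - 32, leaving 28 - 44·x
The degree is now < 2, so this is the remainder. Hence a · b ≡ 28 - 44·x in Q[x]/(f).

Final answer: a · b ≡ 28 - 44·x (mod f(x))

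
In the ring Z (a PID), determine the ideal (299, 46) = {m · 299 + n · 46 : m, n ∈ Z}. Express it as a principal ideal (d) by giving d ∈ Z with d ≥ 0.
(299, 46) = (23); d = 23

In the PID Z, (a, b) is generated by gcd(a, b). Compute gcd(299, 46) with the extended Euclidean algorithm, tracking rows (r, s, t) with s·299 + t·46 = r:
  row A: (299, 1, 0)   [1·299 + 0·46 = 299]
  row B: (46, 0, 1)   [0·299 + 1·46 = 46]
  299 = 6·46 + 23   → row C = row A − 6·row B = (23, 1, −6)   [check: 1·299 − 6·46 = 23]
  46 = 2·23 + 0   → remainder 0, stop. gcd = 23 (last nonzero row C).
So gcd(299, 46) = 23, with Bézout identity 1·299 − 6·46 = 23. Containment (⊇): the Bézout identity exhibits 23 as an element of (299, 46), giving (23) ⊆ (299, 46). Containment (⊆): since 23 | 299 and 23 | 46 (299 = 23·13, 46 = 23·2), every Z-linear combination of 299 and 46 is divisible by 23, so (299, 46) ⊆ (23). Therefore (299, 46) = (23), d = 23.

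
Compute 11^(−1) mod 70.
Apply the extended Euclidean algorithm to (70, 11), tracking rows (r, s, t) with s·70 + t·11 = r. Each division r_prev = q·r_cur + r_new produces the new row as (previous row) − q·(current row):
  row A: (70, 1, 0)   [1·70 + 0·11 = 70]
  row B: (11, 0, 1)   [0·70 + 1·11 = 11]
  70 = 6·11 + 4   → row C = row A − 6·row B = (4, 1, −6)   [check: 1·70 − 6·11 = 4]
  11 = 2·4 + 3   → row D = row B − 2·row C = (3, −2, 13)   [check: −2·70 + 13·11 = 3]
  4 = 1·3 + 1   → row E = row C − 1·row D = (1, 3, −19)   [check: 3·70 − 19·11 = 1]
  3 = 3·1 + 0   → remainder 0, stop. gcd = 1 (last nonzero row E).
The gcd is 1, so 11 is invertible mod 70. The last nonzero row gives 3·70 − 19·11 = 1, so t = −19. So 11^(−1) ≡ −19 ≡ 51 (mod 70). Verify: 11 · 51 = 561 ≡ 1 (mod 70). ✓

Final answer: 11^(−1) ≡ 51 (mod 70)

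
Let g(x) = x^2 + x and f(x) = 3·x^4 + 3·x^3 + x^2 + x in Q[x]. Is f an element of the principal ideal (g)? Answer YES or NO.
YES

In Q[x] the ideal (g) consists of all multiples of g, so f ∈ (g) iff g | f, i.e. iff the remainder of f on division by g is 0. Divide f by g (g is monic, so eliminate the leading term of the running remainder at each step):
  leading term 3·x^4: subtract (3·x^2)·g(x) = 3·x^4 + 3·x^3, leaving x^2 + x
  leading term x^2: subtract (1)·g(x) = x^2 + x, leaving 0
The remainder is 0, so f(x) = g(x) · h(x) with h(x) = 3·x^2 + 1. Hence g | f, i.e. f ∈ (g).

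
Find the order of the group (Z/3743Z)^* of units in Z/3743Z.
(Z/3743Z)^* consists of the classes a with gcd(a, 3743) = 1, so its order is φ(3743). φ is multiplicative, with φ(p^e) = p^e − p^(e−1). Factorise 3743 = 19 · 197. Then
  φ(3743) = (19 − 1) · (197 − 1) = 18 · 196 = 3528.
Thus |(Z/3743Z)^*| = 3528.

Final answer: |(Z/3743Z)^*| = 3528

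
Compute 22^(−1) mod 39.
Apply the extended Euclidean algorithm to (39, 22), tracking rows (r, s, t) with s·39 + t·22 = r. Each division r_prev = q·r_cur + r_new produces the new row as (previous row) − q·(current row):
  row A: (39, 1, 0)   [1·39 + 0·22 = 39]
  row B: (22, 0, 1)   [0·39 + 1·22 = 22]
  39 = 1·22 + 17   → row C = row A − 1·row B = (17, 1, −1)   [check: 1·39 − 1·22 = 17]
  22 = 1·17 + 5   → row D = row B − 1·row C = (5, −1, 2)   [check: −1·39 + 2·22 = 5]
  17 = 3·5 + 2   → row E = row C − 3·row D = (2, 4, −7)   [check: 4·39 − 7·22 = 2]
  5 = 2·2 + 1   → row F = row D − 2·row E = (1, −9, 16)   [check: −9·39 + 16·22 = 1]
  2 = 2·1 + 0   → remainder 0, stop. gcd = 1 (last nonzero row F).
The gcd is 1, so 22 is invertible mod 39. The last nonzero row gives −9·39 + 16·22 = 1, so t = 16. So 22^(−1) ≡ 16 (mod 39). Verify: 22 · 16 = 352 ≡ 1 (mod 39). ✓

Final answer: 22^(−1) ≡ 16 (mod 39)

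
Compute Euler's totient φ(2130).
φ(2130) = 560

φ is multiplicative, with φ(p^e) = p^e − p^(e−1). Factorise 2130 = 2 · 3 · 5 · 71. Then
  φ(2130) = (2 − 1) · (3 − 1) · (5 − 1) · (71 − 1) = 1 · 2 · 4 · 70 = 560.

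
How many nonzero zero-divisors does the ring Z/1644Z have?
Z/1644Z has 1099 nonzero zero-divisors

In Z/1644Z each nonzero element is either a unit (gcd with 1644 is 1) or a zero-divisor (gcd > 1). The number of units is φ(1644): factorise 1644 = 2^2 · 3 · 137, so φ(1644) = (2^2 − 2^1) · (3 − 1) · (137 − 1) = 2 · 2 · 136 = 544. The nonzero elements number 1644 − 1 = 1643. Hence the nonzero zero-divisors number 1643 − 544 = 1099.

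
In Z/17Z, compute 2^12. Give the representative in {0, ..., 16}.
16

Use repeated squaring. Binary(12) = 1100. Walk through the bits of the exponent 12 left-to-right: at each bit after the leading one, square the running value, then multiply by 2 if the bit is 1 (always reducing mod 17):
  bit 1 = 1 (leading): start with 2.
  bit 2 = 1: square 2^2 = 4; bit is 1, so multiply 4·2 = 8 (mod 17).
  bit 3 = 0: square 8^2 = 64 ≡ 13 (mod 17).
  bit 4 = 0: square 13^2 = 169 ≡ 16 (mod 17).
Final value: 2^12 ≡ 16 (mod 17).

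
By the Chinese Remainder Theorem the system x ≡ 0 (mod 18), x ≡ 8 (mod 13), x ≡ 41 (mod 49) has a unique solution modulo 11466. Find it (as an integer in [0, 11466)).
The moduli 18, 13, 49 are pairwise coprime, so by the CRT there is a unique solution mod 18·13·49 = 11466.
Solve by successive substitution. Start with x ≡ 0 (mod 18).
  Combine with x ≡ 8 (mod 13): write x = 18·t and require 18·t ≡ 8 (mod 13). Since 18^(−1) ≡ 8 (mod 13) (18 ≡ 5 (mod 13)), t ≡ 8·8 ≡ 12 (mod 13). So x ≡ 18·12 = 216 (mod 234).
  Combine with x ≡ 41 (mod 49): write x = 216 + 234·t and require 216 + 234·t ≡ 41 (mod 49), i.e. 234·t ≡ 41 − 216 ≡ 21 (mod 49). Since 234^(−1) ≡ 40 (mod 49) (234 ≡ 38 (mod 49)), t ≡ 40·21 ≡ 7 (mod 49). So x ≡ 216 + 234·7 = 1854 (mod 11466).
Unique solution in [0, 11466): x = 1854.

Final answer: x ≡ 1854 (mod 11466); the representative in [0, 11466) is 1854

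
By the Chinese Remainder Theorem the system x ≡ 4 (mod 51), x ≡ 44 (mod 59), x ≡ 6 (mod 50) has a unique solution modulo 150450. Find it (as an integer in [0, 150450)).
x ≡ 68956 (mod 150450); the representative in [0, 150450) is 68956

The moduli 51, 59, 50 are pairwise coprime, so by the CRT there is a unique solution mod 51·59·50 = 150450.
Solve by successive substitution. Start with x ≡ 4 (mod 51).
  Combine with x ≡ 44 (mod 59): write x = 4 + 51·t and require 4 + 51·t ≡ 44 (mod 59), i.e. 51·t ≡ 44 − 4 ≡ 40 (mod 59). Since 51^(−1) ≡ 22 (mod 59), t ≡ 22·40 ≡ 54 (mod 59). So x ≡ 4 + 51·54 = 2758 (mod 3009).
  Combine with x ≡ 6 (mod 50): write x = 2758 + 3009·t and require 2758 + 3009·t ≡ 6 (mod 50), i.e. 3009·t ≡ 6 − 2758 ≡ 48 (mod 50). Since 3009^(−1) ≡ 39 (mod 50) (3009 ≡ 9 (mod 50)), t ≡ 39·48 ≡ 22 (mod 50). So x ≡ 2758 + 3009·22 = 68956 (mod 150450).
Unique solution in [0, 150450): x = 68956.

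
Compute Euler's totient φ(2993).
φ(2993) = 2880

φ is multiplicative, with φ(p^e) = p^e − p^(e−1). Factorise 2993 = 41 · 73. Then
  φ(2993) = (41 − 1) · (73 − 1) = 40 · 72 = 2880.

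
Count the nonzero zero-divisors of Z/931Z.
In Z/931Z each nonzero element is either a unit (gcd with 931 is 1) or a zero-divisor (gcd > 1). The number of units is φ(931): factorise 931 = 7^2 · 19, so φ(931) = (7^2 − 7^1) · (19 − 1) = 42 · 18 = 756. The nonzero elements number 931 − 1 = 930. Hence the nonzero zero-divisors number 930 − 756 = 174.

Final answer: Z/931Z has 174 nonzero zero-divisors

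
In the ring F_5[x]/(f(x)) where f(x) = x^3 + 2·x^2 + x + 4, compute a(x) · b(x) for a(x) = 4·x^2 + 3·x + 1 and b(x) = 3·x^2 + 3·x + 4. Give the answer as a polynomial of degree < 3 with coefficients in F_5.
Multiply as integer polynomials: a · b = 12·x^4 + 21·x^3 + 28·x^2 + 15·x + 4. Reducing coefficients mod 5: a · b ≡ 2·x^4 + x^3 + 3·x^2 + 4. Now divide by f(x) = x^3 + 2·x^2 + x + 4 in F_5[x], eliminating the leading term at each step:
  leading term 2·x^4: subtract (2·x)·f(x) = 2·x^4 + 4·x^3 + 2·x^2 + 3·x, leaving 2·x^3 + x^2 + 2·x + 4 (coefficients mod 5)
  leading term 2·x^3: subtract (2)·f(x) = 2·x^3 + 4·x^2 + 2·x + 3, leaving 2·x^2 + 1 (coefficients mod 5)
The degree is now < 3, so this is the remainder. Hence a · b ≡ 2·x^2 + 1 in F_5[x]/(f).

Final answer: a · b ≡ 2·x^2 + 1 (mod f(x))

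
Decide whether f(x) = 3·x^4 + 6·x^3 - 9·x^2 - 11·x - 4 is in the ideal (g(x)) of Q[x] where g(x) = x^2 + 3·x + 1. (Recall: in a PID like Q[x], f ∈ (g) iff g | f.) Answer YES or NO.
In Q[x] the ideal (g) consists of all multiples of g, so f ∈ (g) iff g | f, i.e. iff the remainder of f on division by g is 0. Divide f by g (g is monic, so eliminate the leading term of the running remainder at each step):
  leading term 3·x^4: subtract (3·x^2)·g(x) = 3·x^4 + 9·x^3 + 3·x^2, leaving -3·x^3 - 12·x^2 - 11·x - 4
  leading term -3·x^3: subtract (-3·x)·g(x) = -3·x^3 - 9·x^2 - 3·x, leaving -3·x^2 - 8·x - 4
  leading term -3·x^2: subtract (-3)·g(x) = -3·x^2 - 9·x - 3, leaving x - 1
The remainder r(x) = x - 1 ≠ 0 (and deg r < deg g), so g ∤ f, i.e. f ∉ (g).

Final answer: NO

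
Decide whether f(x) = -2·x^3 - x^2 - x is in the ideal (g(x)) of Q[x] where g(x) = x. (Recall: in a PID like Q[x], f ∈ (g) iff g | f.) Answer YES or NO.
In Q[x] the ideal (g) consists of all multiples of g, so f ∈ (g) iff g | f, i.e. iff the remainder of f on division by g is 0. Divide f by g (g is monic, so eliminate the leading term of the running remainder at each step):
  leading term -2·x^3: subtract (-2·x^2)·g(x) = -2·x^3, leaving -x^2 - x
  leading term -x^2: subtract (-x)·g(x) = -x^2, leaving -x
  leading term -x: subtract (-1)·g(x) = -x, leaving 0
The remainder is 0, so f(x) = g(x) · h(x) with h(x) = -2·x^2 - x - 1. Hence g | f, i.e. f ∈ (g).

Final answer: YES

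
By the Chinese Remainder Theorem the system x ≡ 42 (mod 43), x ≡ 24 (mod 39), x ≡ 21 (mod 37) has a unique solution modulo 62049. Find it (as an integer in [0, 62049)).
x ≡ 687 (mod 62049); the representative in [0, 62049) is 687

The moduli 43, 39, 37 are pairwise coprime, so by the CRT there is a unique solution mod 43·39·37 = 62049.
Solve by successive substitution. Start with x ≡ 42 (mod 43).
  Combine with x ≡ 24 (mod 39): write x = 42 + 43·t and require 42 + 43·t ≡ 24 (mod 39), i.e. 43·t ≡ 24 − 42 ≡ 21 (mod 39). Since 43^(−1) ≡ 10 (mod 39) (43 ≡ 4 (mod 39)), t ≡ 10·21 ≡ 15 (mod 39). So x ≡ 42 + 43·15 = 687 (mod 1677).
  Combine with x ≡ 21 (mod 37): write x = 687 + 1677·t and require 687 + 1677·t ≡ 21 (mod 37), i.e. 1677·t ≡ 21 − 687 ≡ 0 (mod 37). Since 1677^(−1) ≡ 34 (mod 37) (1677 ≡ 12 (mod 37)), t ≡ 34·0 ≡ 0 (mod 37). So x ≡ 687 + 1677·0 = 687 (mod 62049).
Unique solution in [0, 62049): x = 687.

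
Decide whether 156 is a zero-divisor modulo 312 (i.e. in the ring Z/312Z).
gcd(156, 312) = 156 > 1, so 156 is not a unit in Z/312Z. In Z/nZ every nonzero non-unit is a zero-divisor: explicitly, take b = 312/gcd = 2 ≠ 0 (mod 312); then 156·2 = 312 = 1·312, i.e. 156·2 ≡ 0 (mod 312). So 156 is a zero-divisor.

Final answer: YES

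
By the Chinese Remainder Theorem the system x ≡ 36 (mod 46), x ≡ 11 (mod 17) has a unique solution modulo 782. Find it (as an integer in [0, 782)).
x ≡ 266 (mod 782); the representative in [0, 782) is 266

The moduli 46, 17 are pairwise coprime, so by the CRT there is a unique solution mod 46·17 = 782.
Solve by successive substitution. Start with x ≡ 36 (mod 46).
  Combine with x ≡ 11 (mod 17): write x = 36 + 46·t and require 36 + 46·t ≡ 11 (mod 17), i.e. 46·t ≡ 11 − 36 ≡ 9 (mod 17). Since 46^(−1) ≡ 10 (mod 17) (46 ≡ 12 (mod 17)), t ≡ 10·9 ≡ 5 (mod 17). So x ≡ 36 + 46·5 = 266 (mod 782).
Unique solution in [0, 782): x = 266.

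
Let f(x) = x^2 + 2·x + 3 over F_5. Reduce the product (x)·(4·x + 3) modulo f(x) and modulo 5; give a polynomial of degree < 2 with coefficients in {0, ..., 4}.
a · b ≡ 3 (mod f(x))

Multiply as integer polynomials: a · b = 4·x^2 + 3·x. Reducing coefficients mod 5: a · b ≡ 4·x^2 + 3·x. Now divide by f(x) = x^2 + 2·x + 3 in F_5[x], eliminating the leading term at each step:
  leading term 4·x^2: subtract (4)·f(x) = 4·x^2 + 3·x + 2, leaving 3 (coefficients mod 5)
The degree is now < 2, so this is the remainder. Hence a · b ≡ 3 in F_5[x]/(f).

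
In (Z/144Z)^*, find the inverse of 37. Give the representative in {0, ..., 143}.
Apply the extended Euclidean algorithm to (144, 37), tracking rows (r, s, t) with s·144 + t·37 = r. Each division r_prev = q·r_cur + r_new produces the new row as (previous row) − q·(current row):
  row A: (144, 1, 0)   [1·144 + 0·37 = 144]
  row B: (37, 0, 1)   [0·144 + 1·37 = 37]
  144 = 3·37 + 33   → row C = row A − 3·row B = (33, 1, −3)   [check: 1·144 − 3·37 = 33]
  37 = 1·33 + 4   → row D = row B − 1·row C = (4, −1, 4)   [check: −1·144 + 4·37 = 4]
  33 = 8·4 + 1   → row E = row C − 8·row D = (1, 9, −35)   [check: 9·144 − 35·37 = 1]
  4 = 4·1 + 0   → remainder 0, stop. gcd = 1 (last nonzero row E).
The gcd is 1, so 37 is invertible mod 144. The last nonzero row gives 9·144 − 35·37 = 1, so t = −35. So 37^(−1) ≡ −35 ≡ 109 (mod 144). Verify: 37 · 109 = 4033 ≡ 1 (mod 144). ✓

Final answer: 37^(−1) ≡ 109 (mod 144)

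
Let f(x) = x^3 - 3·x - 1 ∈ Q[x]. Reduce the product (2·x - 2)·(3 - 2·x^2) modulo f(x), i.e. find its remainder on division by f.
First multiply in Q[x] without reducing: a · b = -4·x^3 + 4·x^2 + 6·x - 6. Now divide by f(x) = x^3 - 3·x - 1, eliminating the leading term at each step:
  leading term -4·x^3: subtract (-4)·f(x) = -4·x^3 + 12·x + 4, leaving 4·x^2 - 6·x - 10
The degree is now < 3, so this is the remainder. Hence a · b ≡ 4·x^2 - 6·x - 10 in Q[x]/(f).

Final answer: a · b ≡ 4·x^2 - 6·x - 10 (mod f(x))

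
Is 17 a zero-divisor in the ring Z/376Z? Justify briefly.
NO

gcd(17, 376) = 1, so 17 is a unit in Z/376Z (it has a multiplicative inverse). A unit cannot be a zero-divisor: if 17·b ≡ 0 then multiplying both sides by 17^(−1) gives b ≡ 0. So 17 is not a zero-divisor.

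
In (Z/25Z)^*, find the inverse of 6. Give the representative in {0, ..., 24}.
6^(−1) ≡ 21 (mod 25)

Apply the extended Euclidean algorithm to (25, 6), tracking rows (r, s, t) with s·25 + t·6 = r. Each division r_prev = q·r_cur + r_new produces the new row as (previous row) − q·(current row):
  row A: (25, 1, 0)   [1·25 + 0·6 = 25]
  row B: (6, 0, 1)   [0·25 + 1·6 = 6]
  25 = 4·6 + 1   → row C = row A − 4·row B = (1, 1, −4)   [check: 1·25 − 4·6 = 1]
  6 = 6·1 + 0   → remainder 0, stop. gcd = 1 (last nonzero row C).
The gcd is 1, so 6 is invertible mod 25. The last nonzero row gives 1·25 − 4·6 = 1, so t = −4. So 6^(−1) ≡ −4 ≡ 21 (mod 25). Verify: 6 · 21 = 126 ≡ 1 (mod 25). ✓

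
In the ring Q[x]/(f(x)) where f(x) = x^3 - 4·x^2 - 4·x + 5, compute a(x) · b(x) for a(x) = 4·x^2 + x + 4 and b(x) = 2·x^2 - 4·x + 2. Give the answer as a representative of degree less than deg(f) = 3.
a · b ≡ 116·x^2 + 18·x - 82 (mod f(x))

First multiply in Q[x] without reducing: a · b = 8·x^4 - 14·x^3 + 12·x^2 - 14·x + 8. Now divide by f(x) = x^3 - 4·x^2 - 4·x + 5, eliminating the leading term at each step:
  leading term 8·x^4: subtract (8·x)·f(x) = 8·x^4 - 32·x^3 - 32·x^2 + 40·x, leaving 18·x^3 + 44·x^2 - 54·x + 8
  leading term 18·x^3: subtract (18)·f(x) = 18·x^3 - 72·x^2 - 72·x + 90, leaving 116·x^2 + 18·x - 82
The degree is now < 3, so this is the remainder. Hence a · b ≡ 116·x^2 + 18·x - 82 in Q[x]/(f).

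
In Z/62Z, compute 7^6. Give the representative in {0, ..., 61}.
Use repeated squaring. Binary(6) = 110. Walk through the bits of the exponent 6 left-to-right: at each bit after the leading one, square the running value, then multiply by 7 if the bit is 1 (always reducing mod 62):
  bit 1 = 1 (leading): start with 7.
  bit 2 = 1: square 7^2 = 49; bit is 1, so multiply 49·7 = 343 ≡ 33 (mod 62).
  bit 3 = 0: square 33^2 = 1089 ≡ 35 (mod 62).
Final value: 7^6 ≡ 35 (mod 62).

Final answer: 35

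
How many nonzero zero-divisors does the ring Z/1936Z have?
Z/1936Z has 1055 nonzero zero-divisors

In Z/1936Z each nonzero element is either a unit (gcd with 1936 is 1) or a zero-divisor (gcd > 1). The number of units is φ(1936): factorise 1936 = 2^4 · 11^2, so φ(1936) = (2^4 − 2^3) · (11^2 − 11^1) = 8 · 110 = 880. The nonzero elements number 1936 − 1 = 1935. Hence the nonzero zero-divisors number 1935 − 880 = 1055.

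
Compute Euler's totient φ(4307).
φ is multiplicative, with φ(p^e) = p^e − p^(e−1). Factorise 4307 = 59 · 73. Then
  φ(4307) = (59 − 1) · (73 − 1) = 58 · 72 = 4176.

Final answer: φ(4307) = 4176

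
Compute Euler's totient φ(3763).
φ is multiplicative, with φ(p^e) = p^e − p^(e−1). Factorise 3763 = 53 · 71. Then
  φ(3763) = (53 − 1) · (71 − 1) = 52 · 70 = 3640.

Final answer: φ(3763) = 3640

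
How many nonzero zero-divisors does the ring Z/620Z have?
Z/620Z has 379 nonzero zero-divisors

In Z/620Z each nonzero element is either a unit (gcd with 620 is 1) or a zero-divisor (gcd > 1). The number of units is φ(620): factorise 620 = 2^2 · 5 · 31, so φ(620) = (2^2 − 2^1) · (5 − 1) · (31 − 1) = 2 · 4 · 30 = 240. The nonzero elements number 620 − 1 = 619. Hence the nonzero zero-divisors number 619 − 240 = 379.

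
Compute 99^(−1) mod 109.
99^(−1) ≡ 98 (mod 109)

Apply the extended Euclidean algorithm to (109, 99), tracking rows (r, s, t) with s·109 + t·99 = r. Each division r_prev = q·r_cur + r_new produces the new row as (previous row) − q·(current row):
  row A: (109, 1, 0)   [1·109 + 0·99 = 109]
  row B: (99, 0, 1)   [0·109 + 1·99 = 99]
  109 = 1·99 + 10   → row C = row A − 1·row B = (10, 1, −1)   [check: 1·109 − 1·99 = 10]
  99 = 9·10 + 9   → row D = row B − 9·row C = (9, −9, 10)   [check: −9·109 + 10·99 = 9]
  10 = 1·9 + 1   → row E = row C − 1·row D = (1, 10, −11)   [check: 10·109 − 11·99 = 1]
  9 = 9·1 + 0   → remainder 0, stop. gcd = 1 (last nonzero row E).
The gcd is 1, so 99 is invertible mod 109. The last nonzero row gives 10·109 − 11·99 = 1, so t = −11. So 99^(−1) ≡ −11 ≡ 98 (mod 109). Verify: 99 · 98 = 9702 ≡ 1 (mod 109). ✓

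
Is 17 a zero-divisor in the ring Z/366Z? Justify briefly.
gcd(17, 366) = 1, so 17 is a unit in Z/366Z (it has a multiplicative inverse). A unit cannot be a zero-divisor: if 17·b ≡ 0 then multiplying both sides by 17^(−1) gives b ≡ 0. So 17 is not a zero-divisor.

Final answer: NO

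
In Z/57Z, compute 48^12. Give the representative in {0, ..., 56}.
Use repeated squaring. Binary(12) = 1100. Walk through the bits of the exponent 12 left-to-right: at each bit after the leading one, square the running value, then multiply by 48 if the bit is 1 (always reducing mod 57):
  bit 1 = 1 (leading): start with 48.
  bit 2 = 1: square 48^2 = 2304 ≡ 24; bit is 1, so multiply 24·48 = 1152 ≡ 12 (mod 57).
  bit 3 = 0: square 12^2 = 144 ≡ 30 (mod 57).
  bit 4 = 0: square 30^2 = 900 ≡ 45 (mod 57).
Final value: 48^12 ≡ 45 (mod 57).

Final answer: 45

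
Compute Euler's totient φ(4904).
φ is multiplicative, with φ(p^e) = p^e − p^(e−1). Factorise 4904 = 2^3 · 613. Then
  φ(4904) = (2^3 − 2^2) · (613 − 1) = 4 · 612 = 2448.

Final answer: φ(4904) = 2448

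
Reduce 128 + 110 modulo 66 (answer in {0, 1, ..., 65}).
40

Reduce the summands first: 128 ≡ 62, 110 ≡ 44 (mod 66), so 128 + 110 ≡ 62 + 44 (mod 66). 62 + 44 = 106; 106 = 1·66 + 40, so (128 + 110) mod 66 = 40.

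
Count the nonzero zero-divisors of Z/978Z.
In Z/978Z each nonzero element is either a unit (gcd with 978 is 1) or a zero-divisor (gcd > 1). The number of units is φ(978): factorise 978 = 2 · 3 · 163, so φ(978) = (2 − 1) · (3 − 1) · (163 − 1) = 1 · 2 · 162 = 324. The nonzero elements number 978 − 1 = 977. Hence the nonzero zero-divisors number 977 − 324 = 653.

Final answer: Z/978Z has 653 nonzero zero-divisors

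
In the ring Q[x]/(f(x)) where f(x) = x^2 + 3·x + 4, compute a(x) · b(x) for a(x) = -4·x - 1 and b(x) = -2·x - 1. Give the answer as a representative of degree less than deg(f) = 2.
a · b ≡ -18·x - 31 (mod f(x))

First multiply in Q[x] without reducing: a · b = 8·x^2 + 6·x + 1. Now divide by f(x) = x^2 + 3·x + 4, eliminating the leading term at each step:
  leading term 8·x^2: subtract (8)·f(x) = 8·x^2 + 24·x + 32, leaving -18·x - 31
The degree is now < 2, so this is the remainder. Hence a · b ≡ -18·x - 31 in Q[x]/(f).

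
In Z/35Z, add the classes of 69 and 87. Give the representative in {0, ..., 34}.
16

Reduce the summands first: 69 ≡ 34, 87 ≡ 17 (mod 35), so 69 + 87 ≡ 34 + 17 (mod 35). 34 + 17 = 51; 51 = 1·35 + 16, so (69 + 87) mod 35 = 16.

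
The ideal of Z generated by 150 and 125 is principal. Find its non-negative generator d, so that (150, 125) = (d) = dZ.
In the PID Z, (a, b) is generated by gcd(a, b). Compute gcd(150, 125) with the extended Euclidean algorithm, tracking rows (r, s, t) with s·150 + t·125 = r:
  row A: (150, 1, 0)   [1·150 + 0·125 = 150]
  row B: (125, 0, 1)   [0·150 + 1·125 = 125]
  150 = 1·125 + 25   → row C = row A − 1·row B = (25, 1, −1)   [check: 1·150 − 1·125 = 25]
  125 = 5·25 + 0   → remainder 0, stop. gcd = 25 (last nonzero row C).
So gcd(150, 125) = 25, with Bézout identity 1·150 − 1·125 = 25. Containment (⊇): the Bézout identity exhibits 25 as an element of (150, 125), giving (25) ⊆ (150, 125). Containment (⊆): since 25 | 150 and 25 | 125 (150 = 25·6, 125 = 25·5), every Z-linear combination of 150 and 125 is divisible by 25, so (150, 125) ⊆ (25). Therefore (150, 125) = (25), d = 25.

Final answer: (150, 125) = (25); d = 25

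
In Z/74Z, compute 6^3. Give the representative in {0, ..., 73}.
Use repeated squaring. Binary(3) = 11. Walk through the bits of the exponent 3 left-to-right: at each bit after the leading one, square the running value, then multiply by 6 if the bit is 1 (always reducing mod 74):
  bit 1 = 1 (leading): start with 6.
  bit 2 = 1: square 6^2 = 36; bit is 1, so multiply 36·6 = 216 ≡ 68 (mod 74).
Final value: 6^3 ≡ 68 (mod 74).

Final answer: 68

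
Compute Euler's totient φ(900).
φ is multiplicative, with φ(p^e) = p^e − p^(e−1). Factorise 900 = 2^2 · 3^2 · 5^2. Then
  φ(900) = (2^2 − 2^1) · (3^2 − 3^1) · (5^2 − 5^1) = 2 · 6 · 20 = 240.

Final answer: φ(900) = 240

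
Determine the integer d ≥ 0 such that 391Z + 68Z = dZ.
(391, 68) = (17); d = 17

In the PID Z, (a, b) is generated by gcd(a, b). Compute gcd(391, 68) with the extended Euclidean algorithm, tracking rows (r, s, t) with s·391 + t·68 = r:
  row A: (391, 1, 0)   [1·391 + 0·68 = 391]
  row B: (68, 0, 1)   [0·391 + 1·68 = 68]
  391 = 5·68 + 51   → row C = row A − 5·row B = (51, 1, −5)   [check: 1·391 − 5·68 = 51]
  68 = 1·51 + 17   → row D = row B − 1·row C = (17, −1, 6)   [check: −1·391 + 6·68 = 17]
  51 = 3·17 + 0   → remainder 0, stop. gcd = 17 (last nonzero row D).
So gcd(391, 68) = 17, with Bézout identity −1·391 + 6·68 = 17. Containment (⊇): the Bézout identity exhibits 17 as an element of (391, 68), giving (17) ⊆ (391, 68). Containment (⊆): since 17 | 391 and 17 | 68 (391 = 17·23, 68 = 17·4), every Z-linear combination of 391 and 68 is divisible by 17, so (391, 68) ⊆ (17). Therefore (391, 68) = (17), d = 17.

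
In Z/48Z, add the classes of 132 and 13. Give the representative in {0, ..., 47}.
Reduce the summands first: 132 ≡ 36 (mod 48), so 132 + 13 ≡ 36 + 13 (mod 48). 36 + 13 = 49; 49 = 1·48 + 1, so (132 + 13) mod 48 = 1.

Final answer: 1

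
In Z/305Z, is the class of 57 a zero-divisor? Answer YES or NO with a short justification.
gcd(57, 305) = 1, so 57 is a unit in Z/305Z (it has a multiplicative inverse). A unit cannot be a zero-divisor: if 57·b ≡ 0 then multiplying both sides by 57^(−1) gives b ≡ 0. So 57 is not a zero-divisor.

Final answer: NO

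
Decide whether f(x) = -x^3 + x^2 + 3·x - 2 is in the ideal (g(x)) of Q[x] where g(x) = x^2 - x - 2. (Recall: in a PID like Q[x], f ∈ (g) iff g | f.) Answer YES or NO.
In Q[x] the ideal (g) consists of all multiples of g, so f ∈ (g) iff g | f, i.e. iff the remainder of f on division by g is 0. Divide f by g (g is monic, so eliminate the leading term of the running remainder at each step):
  leading term -x^3: subtract (-x)·g(x) = -x^3 + x^2 + 2·x, leaving x - 2
The remainder r(x) = x - 2 ≠ 0 (and deg r < deg g), so g ∤ f, i.e. f ∉ (g).

Final answer: NO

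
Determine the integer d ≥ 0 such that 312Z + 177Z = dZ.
(312, 177) = (3); d = 3

In the PID Z, (a, b) is generated by gcd(a, b). Compute gcd(312, 177) with the extended Euclidean algorithm, tracking rows (r, s, t) with s·312 + t·177 = r:
  row A: (312, 1, 0)   [1·312 + 0·177 = 312]
  row B: (177, 0, 1)   [0·312 + 1·177 = 177]
  312 = 1·177 + 135   → row C = row A − 1·row B = (135, 1, −1)   [check: 1·312 − 1·177 = 135]
  177 = 1·135 + 42   → row D = row B − 1·row C = (42, −1, 2)   [check: −1·312 + 2·177 = 42]
  135 = 3·42 + 9   → row E = row C − 3·row D = (9, 4, −7)   [check: 4·312 − 7·177 = 9]
  42 = 4·9 + 6   → row F = row D − 4·row E = (6, −17, 30)   [check: −17·312 + 30·177 = 6]
  9 = 1·6 + 3   → row G = row E − 1·row F = (3, 21, −37)   [check: 21·312 − 37·177 = 3]
  6 = 2·3 + 0   → remainder 0, stop. gcd = 3 (last nonzero row G).
So gcd(312, 177) = 3, with Bézout identity 21·312 − 37·177 = 3. Containment (⊇): the Bézout identity exhibits 3 as an element of (312, 177), giving (3) ⊆ (312, 177). Containment (⊆): since 3 | 312 and 3 | 177 (312 = 3·104, 177 = 3·59), every Z-linear combination of 312 and 177 is divisible by 3, so (312, 177) ⊆ (3). Therefore (312, 177) = (3), d = 3.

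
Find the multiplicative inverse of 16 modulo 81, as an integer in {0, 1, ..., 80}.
Apply the extended Euclidean algorithm to (81, 16), tracking rows (r, s, t) with s·81 + t·16 = r. Each division r_prev = q·r_cur + r_new produces the new row as (previous row) − q·(current row):
  row A: (81, 1, 0)   [1·81 + 0·16 = 81]
  row B: (16, 0, 1)   [0·81 + 1·16 = 16]
  81 = 5·16 + 1   → row C = row A − 5·row B = (1, 1, −5)   [check: 1·81 − 5·16 = 1]
  16 = 16·1 + 0   → remainder 0, stop. gcd = 1 (last nonzero row C).
The gcd is 1, so 16 is invertible mod 81. The last nonzero row gives 1·81 − 5·16 = 1, so t = −5. So 16^(−1) ≡ −5 ≡ 76 (mod 81). Verify: 16 · 76 = 1216 ≡ 1 (mod 81). ✓

Final answer: 16^(−1) ≡ 76 (mod 81)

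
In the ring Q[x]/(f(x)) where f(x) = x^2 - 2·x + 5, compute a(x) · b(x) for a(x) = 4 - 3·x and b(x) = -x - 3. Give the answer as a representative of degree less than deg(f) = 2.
First multiply in Q[x] without reducing: a · b = 3·x^2 + 5·x - 12. Now divide by f(x) = x^2 - 2·x + 5, eliminating the leading term at each step:
  leading term 3·x^2: subtract (3)·f(x) = 3·x^2 - 6·x + 15, leaving 11·x - 27
The degree is now < 2, so this is the remainder. Hence a · b ≡ 11·x - 27 in Q[x]/(f).

Final answer: a · b ≡ 11·x - 27 (mod f(x))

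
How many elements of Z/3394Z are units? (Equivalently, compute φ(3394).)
An element a ∈ Z/3394Z is a unit iff gcd(a, 3394) = 1, so the number of units is φ(3394). φ is multiplicative, with φ(p^e) = p^e − p^(e−1). Factorise 3394 = 2 · 1697. Then
  φ(3394) = (2 − 1) · (1697 − 1) = 1 · 1696 = 1696.

Final answer: Z/3394Z has φ(3394) = 1696 units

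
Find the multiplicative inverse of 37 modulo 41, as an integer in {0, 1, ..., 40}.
Apply the extended Euclidean algorithm to (41, 37), tracking rows (r, s, t) with s·41 + t·37 = r. Each division r_prev = q·r_cur + r_new produces the new row as (previous row) − q·(current row):
  row A: (41, 1, 0)   [1·41 + 0·37 = 41]
  row B: (37, 0, 1)   [0·41 + 1·37 = 37]
  41 = 1·37 + 4   → row C = row A − 1·row B = (4, 1, −1)   [check: 1·41 − 1·37 = 4]
  37 = 9·4 + 1   → row D = row B − 9·row C = (1, −9, 10)   [check: −9·41 + 10·37 = 1]
  4 = 4·1 + 0   → remainder 0, stop. gcd = 1 (last nonzero row D).
The gcd is 1, so 37 is invertible mod 41. The last nonzero row gives −9·41 + 10·37 = 1, so t = 10. So 37^(−1) ≡ 10 (mod 41). Verify: 37 · 10 = 370 ≡ 1 (mod 41). ✓

Final answer: 37^(−1) ≡ 10 (mod 41)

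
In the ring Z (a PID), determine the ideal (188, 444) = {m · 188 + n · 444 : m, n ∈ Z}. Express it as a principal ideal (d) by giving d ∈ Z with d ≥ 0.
In the PID Z, (a, b) is generated by gcd(a, b). Compute gcd(444, 188) with the extended Euclidean algorithm, tracking rows (r, s, t) with s·444 + t·188 = r:
  row A: (444, 1, 0)   [1·444 + 0·188 = 444]
  row B: (188, 0, 1)   [0·444 + 1·188 = 188]
  444 = 2·188 + 68   → row C = row A − 2·row B = (68, 1, −2)   [check: 1·444 − 2·188 = 68]
  188 = 2·68 + 52   → row D = row B − 2·row C = (52, −2, 5)   [check: −2·444 + 5·188 = 52]
  68 = 1·52 + 16   → row E = row C − 1·row D = (16, 3, −7)   [check: 3·444 − 7·188 = 16]
  52 = 3·16 + 4   → row F = row D − 3·row E = (4, −11, 26)   [check: −11·444 + 26·188 = 4]
  16 = 4·4 + 0   → remainder 0, stop. gcd = 4 (last nonzero row F).
So gcd(188, 444) = 4, with Bézout identity −11·444 + 26·188 = 4. Containment (⊇): the Bézout identity exhibits 4 as an element of (188, 444), giving (4) ⊆ (188, 444). Containment (⊆): since 4 | 188 and 4 | 444 (188 = 4·47, 444 = 4·111), every Z-linear combination of 188 and 444 is divisible by 4, so (188, 444) ⊆ (4). Therefore (188, 444) = (4), d = 4.

Final answer: (188, 444) = (4); d = 4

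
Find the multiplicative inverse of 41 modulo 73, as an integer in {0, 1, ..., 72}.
41^(−1) ≡ 57 (mod 73)

Apply the extended Euclidean algorithm to (73, 41), tracking rows (r, s, t) with s·73 + t·41 = r. Each division r_prev = q·r_cur + r_new produces the new row as (previous row) − q·(current row):
  row A: (73, 1, 0)   [1·73 + 0·41 = 73]
  row B: (41, 0, 1)   [0·73 + 1·41 = 41]
  73 = 1·41 + 32   → row C = row A − 1·row B = (32, 1, −1)   [check: 1·73 − 1·41 = 32]
  41 = 1·32 + 9   → row D = row B − 1·row C = (9, −1, 2)   [check: −1·73 + 2·41 = 9]
  32 = 3·9 + 5   → row E = row C − 3·row D = (5, 4, −7)   [check: 4·73 − 7·41 = 5]
  9 = 1·5 + 4   → row F = row D − 1·row E = (4, −5, 9)   [check: −5·73 + 9·41 = 4]
  5 = 1·4 + 1   → row G = row E − 1·row F = (1, 9, −16)   [check: 9·73 − 16·41 = 1]
  4 = 4·1 + 0   → remainder 0, stop. gcd = 1 (last nonzero row G).
The gcd is 1, so 41 is invertible mod 73. The last nonzero row gives 9·73 − 16·41 = 1, so t = −16. So 41^(−1) ≡ −16 ≡ 57 (mod 73). Verify: 41 · 57 = 2337 ≡ 1 (mod 73). ✓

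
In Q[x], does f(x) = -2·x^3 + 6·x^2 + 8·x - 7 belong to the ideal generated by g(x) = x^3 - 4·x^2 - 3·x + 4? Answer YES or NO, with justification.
NO

In Q[x] the ideal (g) consists of all multiples of g, so f ∈ (g) iff g | f, i.e. iff the remainder of f on division by g is 0. Divide f by g (g is monic, so eliminate the leading term of the running remainder at each step):
  leading term -2·x^3: subtract (-2)·g(x) = -2·x^3 + 8·x^2 + 6·x - 8, leaving -2·x^2 + 2·x + 1
The remainder r(x) = -2·x^2 + 2·x + 1 ≠ 0 (and deg r < deg g), so g ∤ f, i.e. f ∉ (g).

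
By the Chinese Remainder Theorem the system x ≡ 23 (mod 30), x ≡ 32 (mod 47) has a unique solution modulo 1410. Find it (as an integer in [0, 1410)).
x ≡ 173 (mod 1410); the representative in [0, 1410) is 173

The moduli 30, 47 are pairwise coprime, so by the CRT there is a unique solution mod 30·47 = 1410.
Solve by successive substitution. Start with x ≡ 23 (mod 30).
  Combine with x ≡ 32 (mod 47): write x = 23 + 30·t and require 23 + 30·t ≡ 32 (mod 47), i.e. 30·t ≡ 32 − 23 ≡ 9 (mod 47). Since 30^(−1) ≡ 11 (mod 47), t ≡ 11·9 ≡ 5 (mod 47). So x ≡ 23 + 30·5 = 173 (mod 1410).
Unique solution in [0, 1410): x = 173.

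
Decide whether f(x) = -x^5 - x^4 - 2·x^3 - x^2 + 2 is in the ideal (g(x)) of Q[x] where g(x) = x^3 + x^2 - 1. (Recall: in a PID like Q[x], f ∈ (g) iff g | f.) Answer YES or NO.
YES

In Q[x] the ideal (g) consists of all multiples of g, so f ∈ (g) iff g | f, i.e. iff the remainder of f on division by g is 0. Divide f by g (g is monic, so eliminate the leading term of the running remainder at each step):
  leading term -x^5: subtract (-x^2)·g(x) = -x^5 - x^4 + x^2, leaving -2·x^3 - 2·x^2 + 2
  leading term -2·x^3: subtract (-2)·g(x) = -2·x^3 - 2·x^2 + 2, leaving 0
The remainder is 0, so f(x) = g(x) · h(x) with h(x) = -x^2 - 2. Hence g | f, i.e. f ∈ (g).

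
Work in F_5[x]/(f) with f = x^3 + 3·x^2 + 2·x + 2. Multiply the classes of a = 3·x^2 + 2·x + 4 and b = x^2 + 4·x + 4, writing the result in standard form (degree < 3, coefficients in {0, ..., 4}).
Multiply as integer polynomials: a · b = 3·x^4 + 14·x^3 + 24·x^2 + 24·x + 16. Reducing coefficients mod 5: a · b ≡ 3·x^4 + 4·x^3 + 4·x^2 + 4·x + 1. Now divide by f(x) = x^3 + 3·x^2 + 2·x + 2 in F_5[x], eliminating the leading term at each step:
  leading term 3·x^4: subtract (3·x)·f(x) = 3·x^4 + 4·x^3 + x^2 + x, leaving 3·x^2 + 3·x + 1 (coefficients mod 5)
The degree is now < 3, so this is the remainder. Hence a · b ≡ 3·x^2 + 3·x + 1 in F_5[x]/(f).

Final answer: a · b ≡ 3·x^2 + 3·x + 1 (mod f(x))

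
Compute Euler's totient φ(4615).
φ is multiplicative, with φ(p^e) = p^e − p^(e−1). Factorise 4615 = 5 · 13 · 71. Then
  φ(4615) = (5 − 1) · (13 − 1) · (71 − 1) = 4 · 12 · 70 = 3360.

Final answer: φ(4615) = 3360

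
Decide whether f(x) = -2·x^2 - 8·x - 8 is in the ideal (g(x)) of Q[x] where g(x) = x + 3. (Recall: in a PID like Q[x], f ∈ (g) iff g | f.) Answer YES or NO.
NO

In Q[x] the ideal (g) consists of all multiples of g, so f ∈ (g) iff g | f, i.e. iff the remainder of f on division by g is 0. Divide f by g (g is monic, so eliminate the leading term of the running remainder at each step):
  leading term -2·x^2: subtract (-2·x)·g(x) = -2·x^2 - 6·x, leaving -2·x - 8
  leading term -2·x: subtract (-2)·g(x) = -2·x - 6, leaving -2
The remainder r(x) = -2 ≠ 0 (and deg r < deg g), so g ∤ f, i.e. f ∉ (g).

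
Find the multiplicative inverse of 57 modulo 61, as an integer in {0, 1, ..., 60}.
Apply the extended Euclidean algorithm to (61, 57), tracking rows (r, s, t) with s·61 + t·57 = r. Each division r_prev = q·r_cur + r_new produces the new row as (previous row) − q·(current row):
  row A: (61, 1, 0)   [1·61 + 0·57 = 61]
  row B: (57, 0, 1)   [0·61 + 1·57 = 57]
  61 = 1·57 + 4   → row C = row A − 1·row B = (4, 1, −1)   [check: 1·61 − 1·57 = 4]
  57 = 14·4 + 1   → row D = row B − 14·row C = (1, −14, 15)   [check: −14·61 + 15·57 = 1]
  4 = 4·1 + 0   → remainder 0, stop. gcd = 1 (last nonzero row D).
The gcd is 1, so 57 is invertible mod 61. The last nonzero row gives −14·61 + 15·57 = 1, so t = 15. So 57^(−1) ≡ 15 (mod 61). Verify: 57 · 15 = 855 ≡ 1 (mod 61). ✓

Final answer: 57^(−1) ≡ 15 (mod 61)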